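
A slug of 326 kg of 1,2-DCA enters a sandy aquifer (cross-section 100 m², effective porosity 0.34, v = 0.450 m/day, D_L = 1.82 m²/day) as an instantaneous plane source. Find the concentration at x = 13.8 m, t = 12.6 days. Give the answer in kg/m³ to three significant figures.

0.275 kg/m³

For an instantaneous plane source, C(x,t) = M/(n_e·A·√(4πDt)) · exp(−(x−vt)²/(4Dt)), with n_e·A the pore (flow) area.
Plume center vt = 0.450 × 12.6 = 5.67 m, so the well at 13.8 m is 8.13 m downgradient of the peak.
√(4πDt) = 16.98 m, giving peak height M/(n_e·A·√(4πDt)) = 326/(0.34 × 100 × 16.98) = 0.5647 kg/m³.
(x−vt)²/(4Dt) = (8.13)²/(4 × 1.82 × 12.6) = 0.7206; exp(−0.7206) = 0.4865.
C = 0.5647 × 0.4865 = 0.275 kg/m³.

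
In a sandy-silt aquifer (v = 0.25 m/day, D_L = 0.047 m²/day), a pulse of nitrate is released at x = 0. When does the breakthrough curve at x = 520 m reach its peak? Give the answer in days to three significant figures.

2080 days

For the 1D instantaneous-source solution, setting ∂C/∂t = 0 at fixed x gives v²t² + 2Dt − x² = 0, so t = (√(D² + v²x²) − D)/v².
√(D² + v²x²) = √(0.047² + 0.25² × 520²) = 130.0; v² = 0.0625.
t = (130.0 − 0.047)/0.0625 = 2080 days (vs. the pure-advection estimate x/v = 2080 d).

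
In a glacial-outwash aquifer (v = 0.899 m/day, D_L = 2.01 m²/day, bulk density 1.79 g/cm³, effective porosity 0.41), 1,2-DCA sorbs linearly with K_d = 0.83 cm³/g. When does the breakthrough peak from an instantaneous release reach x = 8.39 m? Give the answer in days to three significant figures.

33.2 days

Retardation factor R = 1 + ρ_b·K_d/n = 1 + 1.79 × 0.83/0.41 = 4.624.
Sorption retards both mechanisms: v_R = v/R = 0.1944 m/day, D_R = D/R = 0.4347 m²/day.
Peak time from v_R²t² + 2D_R t − x² = 0: t = (√(D_R² + v_R²x²) − D_R)/v_R².
√(D_R² + v_R²x²) = √(0.4347² + 0.1944² × 8.39²) = 1.688; v_R² = 0.03779.
t = (1.688 − 0.4347)/0.03779 = 33.2 days.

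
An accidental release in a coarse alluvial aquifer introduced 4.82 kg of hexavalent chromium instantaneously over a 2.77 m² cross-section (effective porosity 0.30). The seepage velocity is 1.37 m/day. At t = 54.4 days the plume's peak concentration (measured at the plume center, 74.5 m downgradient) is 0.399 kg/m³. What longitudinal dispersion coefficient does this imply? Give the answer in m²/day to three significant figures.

At the plume center C_max = M/(n_e·A·√(4πDt)), so D = M²/(4πt·(n_e·A·C_max)²).
n_e·A·C_max = 0.30 × 2.77 × 0.399 = 0.3316 kg/m.
D = 4.82²/(4π × 54.4 × 0.3316²) = 0.309 m²/day.

0.309 m²/day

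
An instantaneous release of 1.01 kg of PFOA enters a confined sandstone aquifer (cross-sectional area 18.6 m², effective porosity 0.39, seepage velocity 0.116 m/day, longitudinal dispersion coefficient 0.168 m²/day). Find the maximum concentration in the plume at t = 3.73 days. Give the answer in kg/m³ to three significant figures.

The peak of an instantaneous 1D plume sits at x = vt; there the Gaussian factor is 1 and C_max = M/(n_e·A·√(4πDt)), where n_e·A is the pore area the mass is dissolved in.
√(4πDt) = √(4π × 0.168 × 3.73) = 2.806 m, so C_max = 1.01/(0.39 × 18.6 × 2.806) = 0.0496 kg/m³.

0.0496 kg/m³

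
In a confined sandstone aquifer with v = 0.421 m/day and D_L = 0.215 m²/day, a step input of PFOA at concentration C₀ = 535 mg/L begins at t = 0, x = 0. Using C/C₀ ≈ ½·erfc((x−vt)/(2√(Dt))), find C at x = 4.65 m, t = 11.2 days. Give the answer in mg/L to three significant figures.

For a continuous step input, C/C₀ ≈ ½·erfc((x−vt)/(2√(Dt))).
vt = 0.421 × 11.2 = 4.7152 m and 2√(Dt) = 2√(0.215 × 11.2) = 3.104 m.
Argument (x−vt)/(2√(Dt)) = (4.65 − 4.7152)/3.104 = -0.02101; ½·erfc(-0.02101) = 0.5119.
C = 535 × 0.5119 = 274 mg/L.

274 mg/L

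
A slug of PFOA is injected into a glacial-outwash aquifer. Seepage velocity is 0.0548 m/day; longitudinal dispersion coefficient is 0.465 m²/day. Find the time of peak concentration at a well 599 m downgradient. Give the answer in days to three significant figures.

For the 1D instantaneous-source solution, setting ∂C/∂t = 0 at fixed x gives v²t² + 2Dt − x² = 0, so t = (√(D² + v²x²) − D)/v².
√(D² + v²x²) = √(0.465² + 0.0548² × 599²) = 32.83; v² = 0.00300304.
t = (32.83 − 0.465)/0.00300304 = 10800 days (vs. the pure-advection estimate x/v = 10900 d).

10800 days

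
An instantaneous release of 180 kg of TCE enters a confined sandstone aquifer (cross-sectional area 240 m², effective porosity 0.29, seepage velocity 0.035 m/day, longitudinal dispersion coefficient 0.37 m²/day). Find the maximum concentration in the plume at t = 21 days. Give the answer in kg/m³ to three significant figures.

0.262 kg/m³

The peak of an instantaneous 1D plume sits at x = vt; there the Gaussian factor is 1 and C_max = M/(n_e·A·√(4πDt)), where n_e·A is the pore area the mass is dissolved in.
√(4πDt) = √(4π × 0.37 × 21) = 9.881 m, so C_max = 180/(0.29 × 240 × 9.881) = 0.262 kg/m³.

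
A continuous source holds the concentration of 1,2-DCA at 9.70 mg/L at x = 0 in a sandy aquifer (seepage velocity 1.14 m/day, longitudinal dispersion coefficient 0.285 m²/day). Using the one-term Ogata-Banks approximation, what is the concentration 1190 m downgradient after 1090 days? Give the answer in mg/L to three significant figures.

9.53 mg/L

For a continuous step input, C/C₀ ≈ ½·erfc((x−vt)/(2√(Dt))).
vt = 1.14 × 1090 = 1242.6 m and 2√(Dt) = 2√(0.285 × 1090) = 35.25 m.
Argument (x−vt)/(2√(Dt)) = (1190 − 1242.6)/35.25 = -1.492; ½·erfc(-1.492) = 0.9826.
C = 9.70 × 0.9826 = 9.53 mg/L.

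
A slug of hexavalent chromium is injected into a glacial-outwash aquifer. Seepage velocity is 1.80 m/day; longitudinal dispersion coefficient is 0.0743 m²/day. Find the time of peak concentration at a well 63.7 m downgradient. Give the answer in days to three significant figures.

35.4 days

For the 1D instantaneous-source solution, setting ∂C/∂t = 0 at fixed x gives v²t² + 2Dt − x² = 0, so t = (√(D² + v²x²) − D)/v².
√(D² + v²x²) = √(0.0743² + 1.80² × 63.7²) = 114.7; v² = 3.24.
t = (114.7 − 0.0743)/3.24 = 35.4 days (vs. the pure-advection estimate x/v = 35.4 d).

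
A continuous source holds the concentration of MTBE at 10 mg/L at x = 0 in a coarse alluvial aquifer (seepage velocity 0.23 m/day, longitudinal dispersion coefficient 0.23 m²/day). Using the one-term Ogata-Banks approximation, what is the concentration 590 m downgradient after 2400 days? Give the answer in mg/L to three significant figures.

1.26 mg/L

For a continuous step input, C/C₀ ≈ ½·erfc((x−vt)/(2√(Dt))).
vt = 0.23 × 2400 = 552 m and 2√(Dt) = 2√(0.23 × 2400) = 46.99 m.
Argument (x−vt)/(2√(Dt)) = (590 − 552)/46.99 = 0.8087; ½·erfc(0.8087) = 0.1264.
C = 10 × 0.1264 = 1.26 mg/L.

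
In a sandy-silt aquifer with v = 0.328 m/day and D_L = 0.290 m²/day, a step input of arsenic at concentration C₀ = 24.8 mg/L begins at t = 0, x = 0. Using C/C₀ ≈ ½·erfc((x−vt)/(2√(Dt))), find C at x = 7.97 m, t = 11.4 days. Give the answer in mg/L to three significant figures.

For a continuous step input, C/C₀ ≈ ½·erfc((x−vt)/(2√(Dt))).
vt = 0.328 × 11.4 = 3.7392 m and 2√(Dt) = 2√(0.290 × 11.4) = 3.636 m.
Argument (x−vt)/(2√(Dt)) = (7.97 − 3.7392)/3.636 = 1.164; ½·erfc(1.164) = 0.04987.
C = 24.8 × 0.04987 = 1.24 mg/L.

1.24 mg/L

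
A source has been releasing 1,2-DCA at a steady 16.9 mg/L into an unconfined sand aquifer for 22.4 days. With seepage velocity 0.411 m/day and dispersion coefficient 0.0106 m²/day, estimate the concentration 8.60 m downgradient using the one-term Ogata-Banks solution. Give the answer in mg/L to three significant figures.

For a continuous step input, C/C₀ ≈ ½·erfc((x−vt)/(2√(Dt))).
vt = 0.411 × 22.4 = 9.2064 m and 2√(Dt) = 2√(0.0106 × 22.4) = 0.9746 m.
Argument (x−vt)/(2√(Dt)) = (8.60 − 9.2064)/0.9746 = -0.6222; ½·erfc(-0.6222) = 0.8105.
C = 16.9 × 0.8105 = 13.7 mg/L.

13.7 mg/L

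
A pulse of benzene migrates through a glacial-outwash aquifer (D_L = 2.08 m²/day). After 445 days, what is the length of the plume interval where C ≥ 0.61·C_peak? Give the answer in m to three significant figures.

85.6 m

The plume is Gaussian with σ = √(2Dt) = √(2 × 2.08 × 445) = 43.03 m.
C/C_peak = exp(−Δx²/(2σ²)) = 0.61 ⇒ Δx = σ·√(−2 ln 0.61) = 43.03 × 0.9943 = 42.78 m.
Width = 2Δx = 85.6 m.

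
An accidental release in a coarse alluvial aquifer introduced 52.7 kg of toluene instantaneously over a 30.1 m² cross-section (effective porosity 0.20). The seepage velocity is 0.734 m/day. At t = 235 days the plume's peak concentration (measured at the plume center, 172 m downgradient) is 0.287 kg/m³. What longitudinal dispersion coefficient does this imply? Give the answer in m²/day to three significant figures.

0.315 m²/day

At the plume center C_max = M/(n_e·A·√(4πDt)), so D = M²/(4πt·(n_e·A·C_max)²).
n_e·A·C_max = 0.20 × 30.1 × 0.287 = 1.728 kg/m.
D = 52.7²/(4π × 235 × 1.728²) = 0.315 m²/day.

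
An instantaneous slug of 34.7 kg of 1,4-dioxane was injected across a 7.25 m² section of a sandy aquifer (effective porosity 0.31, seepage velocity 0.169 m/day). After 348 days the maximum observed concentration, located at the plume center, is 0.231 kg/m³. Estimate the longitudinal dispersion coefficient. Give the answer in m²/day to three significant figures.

At the plume center C_max = M/(n_e·A·√(4πDt)), so D = M²/(4πt·(n_e·A·C_max)²).
n_e·A·C_max = 0.31 × 7.25 × 0.231 = 0.5192 kg/m.
D = 34.7²/(4π × 348 × 0.5192²) = 1.02 m²/day.

1.02 m²/day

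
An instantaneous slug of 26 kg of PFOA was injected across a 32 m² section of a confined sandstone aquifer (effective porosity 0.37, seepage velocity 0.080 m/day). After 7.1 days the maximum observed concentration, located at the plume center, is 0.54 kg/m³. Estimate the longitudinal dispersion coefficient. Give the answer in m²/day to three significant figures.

0.185 m²/day

At the plume center C_max = M/(n_e·A·√(4πDt)), so D = M²/(4πt·(n_e·A·C_max)²).
n_e·A·C_max = 0.37 × 32 × 0.54 = 6.394 kg/m.
D = 26²/(4π × 7.1 × 6.394²) = 0.185 m²/day.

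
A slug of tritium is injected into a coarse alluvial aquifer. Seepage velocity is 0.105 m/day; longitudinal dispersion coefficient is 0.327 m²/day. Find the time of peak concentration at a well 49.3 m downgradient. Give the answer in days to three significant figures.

For the 1D instantaneous-source solution, setting ∂C/∂t = 0 at fixed x gives v²t² + 2Dt − x² = 0, so t = (√(D² + v²x²) − D)/v².
√(D² + v²x²) = √(0.327² + 0.105² × 49.3²) = 5.187; v² = 0.011025.
t = (5.187 − 0.327)/0.011025 = 441 days (vs. the pure-advection estimate x/v = 470 d).

441 days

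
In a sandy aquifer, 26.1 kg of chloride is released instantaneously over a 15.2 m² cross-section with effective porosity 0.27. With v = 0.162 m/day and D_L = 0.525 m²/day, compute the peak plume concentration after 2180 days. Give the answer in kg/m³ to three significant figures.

The peak of an instantaneous 1D plume sits at x = vt; there the Gaussian factor is 1 and C_max = M/(n_e·A·√(4πDt)), where n_e·A is the pore area the mass is dissolved in.
√(4πDt) = √(4π × 0.525 × 2180) = 119.9 m, so C_max = 26.1/(0.27 × 15.2 × 119.9) = 0.0530 kg/m³.

0.0530 kg/m³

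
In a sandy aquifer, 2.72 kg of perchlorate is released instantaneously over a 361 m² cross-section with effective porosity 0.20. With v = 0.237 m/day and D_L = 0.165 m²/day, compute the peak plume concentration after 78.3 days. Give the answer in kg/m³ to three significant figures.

The peak of an instantaneous 1D plume sits at x = vt; there the Gaussian factor is 1 and C_max = M/(n_e·A·√(4πDt)), where n_e·A is the pore area the mass is dissolved in.
√(4πDt) = √(4π × 0.165 × 78.3) = 12.74 m, so C_max = 2.72/(0.20 × 361 × 12.74) = 0.00296 kg/m³.

0.00296 kg/m³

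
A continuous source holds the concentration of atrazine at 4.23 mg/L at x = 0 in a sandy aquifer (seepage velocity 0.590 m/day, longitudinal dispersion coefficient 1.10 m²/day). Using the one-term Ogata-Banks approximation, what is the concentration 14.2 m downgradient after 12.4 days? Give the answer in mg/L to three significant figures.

For a continuous step input, C/C₀ ≈ ½·erfc((x−vt)/(2√(Dt))).
vt = 0.590 × 12.4 = 7.316 m and 2√(Dt) = 2√(1.10 × 12.4) = 7.386 m.
Argument (x−vt)/(2√(Dt)) = (14.2 − 7.316)/7.386 = 0.9320; ½·erfc(0.9320) = 0.09374.
C = 4.23 × 0.09374 = 0.397 mg/L.

0.397 mg/L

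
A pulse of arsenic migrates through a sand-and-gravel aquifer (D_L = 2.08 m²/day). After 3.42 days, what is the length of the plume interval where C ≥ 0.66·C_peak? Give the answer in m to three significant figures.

The plume is Gaussian with σ = √(2Dt) = √(2 × 2.08 × 3.42) = 3.772 m.
C/C_peak = exp(−Δx²/(2σ²)) = 0.66 ⇒ Δx = σ·√(−2 ln 0.66) = 3.772 × 0.9116 = 3.439 m.
Width = 2Δx = 6.88 m.

6.88 m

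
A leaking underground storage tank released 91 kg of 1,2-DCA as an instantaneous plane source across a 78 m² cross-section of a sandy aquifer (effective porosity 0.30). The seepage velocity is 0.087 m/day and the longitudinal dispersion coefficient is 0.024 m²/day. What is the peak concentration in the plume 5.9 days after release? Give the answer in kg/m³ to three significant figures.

2.92 kg/m³

The peak of an instantaneous 1D plume sits at x = vt; there the Gaussian factor is 1 and C_max = M/(n_e·A·√(4πDt)), where n_e·A is the pore area the mass is dissolved in.
√(4πDt) = √(4π × 0.024 × 5.9) = 1.334 m, so C_max = 91/(0.30 × 78 × 1.334) = 2.92 kg/m³.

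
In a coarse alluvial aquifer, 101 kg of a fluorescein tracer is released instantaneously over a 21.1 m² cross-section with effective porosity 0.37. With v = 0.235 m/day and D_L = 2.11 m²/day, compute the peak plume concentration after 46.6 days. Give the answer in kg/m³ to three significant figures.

The peak of an instantaneous 1D plume sits at x = vt; there the Gaussian factor is 1 and C_max = M/(n_e·A·√(4πDt)), where n_e·A is the pore area the mass is dissolved in.
√(4πDt) = √(4π × 2.11 × 46.6) = 35.15 m, so C_max = 101/(0.37 × 21.1 × 35.15) = 0.368 kg/m³.

0.368 kg/m³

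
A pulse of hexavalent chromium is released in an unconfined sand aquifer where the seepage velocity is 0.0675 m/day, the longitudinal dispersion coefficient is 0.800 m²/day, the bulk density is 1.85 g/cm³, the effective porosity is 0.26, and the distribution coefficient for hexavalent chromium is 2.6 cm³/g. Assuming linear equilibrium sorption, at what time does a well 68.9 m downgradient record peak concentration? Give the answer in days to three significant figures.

Retardation factor R = 1 + ρ_b·K_d/n = 1 + 1.85 × 2.6/0.26 = 19.50.
Sorption retards both mechanisms: v_R = v/R = 0.003462 m/day, D_R = D/R = 0.04103 m²/day.
Peak time from v_R²t² + 2D_R t − x² = 0: t = (√(D_R² + v_R²x²) − D_R)/v_R².
√(D_R² + v_R²x²) = √(0.04103² + 0.003462² × 68.9²) = 0.2420; v_R² = 1.199e-05.
t = (0.2420 − 0.04103)/1.199e-05 = 16800 days.

16800 days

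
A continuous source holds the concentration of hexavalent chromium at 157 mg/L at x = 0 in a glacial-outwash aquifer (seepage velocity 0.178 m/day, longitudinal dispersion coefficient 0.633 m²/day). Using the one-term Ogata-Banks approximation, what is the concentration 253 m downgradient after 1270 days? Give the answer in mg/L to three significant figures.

39.4 mg/L

For a continuous step input, C/C₀ ≈ ½·erfc((x−vt)/(2√(Dt))).
vt = 0.178 × 1270 = 226.06 m and 2√(Dt) = 2√(0.633 × 1270) = 56.71 m.
Argument (x−vt)/(2√(Dt)) = (253 − 226.06)/56.71 = 0.4750; ½·erfc(0.4750) = 0.2509.
C = 157 × 0.2509 = 39.4 mg/L.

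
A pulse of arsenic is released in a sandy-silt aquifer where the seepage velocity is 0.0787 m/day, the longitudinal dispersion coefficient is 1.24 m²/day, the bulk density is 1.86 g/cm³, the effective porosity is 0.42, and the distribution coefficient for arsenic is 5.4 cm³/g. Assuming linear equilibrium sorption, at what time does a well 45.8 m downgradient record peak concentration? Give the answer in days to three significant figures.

10300 days

Retardation factor R = 1 + ρ_b·K_d/n = 1 + 1.86 × 5.4/0.42 = 24.91.
Sorption retards both mechanisms: v_R = v/R = 0.003159 m/day, D_R = D/R = 0.04978 m²/day.
Peak time from v_R²t² + 2D_R t − x² = 0: t = (√(D_R² + v_R²x²) − D_R)/v_R².
√(D_R² + v_R²x²) = √(0.04978² + 0.003159² × 45.8²) = 0.1530; v_R² = 9.979e-06.
t = (0.1530 − 0.04978)/9.979e-06 = 10300 days.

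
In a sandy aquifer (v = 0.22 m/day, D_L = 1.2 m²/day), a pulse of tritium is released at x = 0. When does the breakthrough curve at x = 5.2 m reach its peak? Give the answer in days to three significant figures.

9.46 days

For the 1D instantaneous-source solution, setting ∂C/∂t = 0 at fixed x gives v²t² + 2Dt − x² = 0, so t = (√(D² + v²x²) − D)/v².
√(D² + v²x²) = √(1.2² + 0.22² × 5.2²) = 1.658; v² = 0.0484.
t = (1.658 − 1.2)/0.0484 = 9.46 days (vs. the pure-advection estimate x/v = 23.6 d).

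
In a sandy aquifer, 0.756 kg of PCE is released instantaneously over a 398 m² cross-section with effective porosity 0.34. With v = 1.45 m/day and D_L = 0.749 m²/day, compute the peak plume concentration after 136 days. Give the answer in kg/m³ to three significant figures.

0.000156 kg/m³

The peak of an instantaneous 1D plume sits at x = vt; there the Gaussian factor is 1 and C_max = M/(n_e·A·√(4πDt)), where n_e·A is the pore area the mass is dissolved in.
√(4πDt) = √(4π × 0.749 × 136) = 35.78 m, so C_max = 0.756/(0.34 × 398 × 35.78) = 0.000156 kg/m³.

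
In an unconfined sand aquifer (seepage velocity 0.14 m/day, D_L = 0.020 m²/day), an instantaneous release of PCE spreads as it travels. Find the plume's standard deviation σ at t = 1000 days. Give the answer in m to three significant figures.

Dispersive spreading gives a Gaussian with σ² = 2Dt; advection only shifts the center.
σ = √(2 × 0.020 × 1000) = 6.32 m.

6.32 m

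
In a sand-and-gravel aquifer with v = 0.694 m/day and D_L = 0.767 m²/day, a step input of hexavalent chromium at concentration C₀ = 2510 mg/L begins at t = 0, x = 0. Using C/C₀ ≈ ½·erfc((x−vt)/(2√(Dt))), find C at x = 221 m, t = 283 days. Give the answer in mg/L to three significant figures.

298 mg/L

For a continuous step input, C/C₀ ≈ ½·erfc((x−vt)/(2√(Dt))).
vt = 0.694 × 283 = 196.402 m and 2√(Dt) = 2√(0.767 × 283) = 29.47 m.
Argument (x−vt)/(2√(Dt)) = (221 − 196.402)/29.47 = 0.8347; ½·erfc(0.8347) = 0.1189.
C = 2510 × 0.1189 = 298 mg/L.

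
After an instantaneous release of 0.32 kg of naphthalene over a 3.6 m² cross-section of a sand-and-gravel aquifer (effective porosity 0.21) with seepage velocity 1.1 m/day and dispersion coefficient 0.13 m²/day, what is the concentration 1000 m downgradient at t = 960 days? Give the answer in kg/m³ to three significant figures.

2.00e-05 kg/m³

For an instantaneous plane source, C(x,t) = M/(n_e·A·√(4πDt)) · exp(−(x−vt)²/(4Dt)), with n_e·A the pore (flow) area.
Plume center vt = 1.1 × 960 = 1056 m, so the well at 1000 m is 56 m upgradient of the peak.
√(4πDt) = 39.60 m, giving peak height M/(n_e·A·√(4πDt)) = 0.32/(0.21 × 3.6 × 39.60) = 0.01069 kg/m³.
(x−vt)²/(4Dt) = (-56)²/(4 × 0.13 × 960) = 6.282; exp(−6.282) = 0.001870.
C = 0.01069 × 0.001870 = 2.00e-05 kg/m³.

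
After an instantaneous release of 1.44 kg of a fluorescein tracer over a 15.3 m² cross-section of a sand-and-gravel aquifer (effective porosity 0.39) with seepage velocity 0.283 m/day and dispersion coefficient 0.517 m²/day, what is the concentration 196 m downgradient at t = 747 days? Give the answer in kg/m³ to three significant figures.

0.00297 kg/m³

For an instantaneous plane source, C(x,t) = M/(n_e·A·√(4πDt)) · exp(−(x−vt)²/(4Dt)), with n_e·A the pore (flow) area.
Plume center vt = 0.283 × 747 = 211.401 m, so the well at 196 m is 15.401 m upgradient of the peak.
√(4πDt) = 69.66 m, giving peak height M/(n_e·A·√(4πDt)) = 1.44/(0.39 × 15.3 × 69.66) = 0.003464 kg/m³.
(x−vt)²/(4Dt) = (-15.401)²/(4 × 0.517 × 747) = 0.1535; exp(−0.1535) = 0.8577.
C = 0.003464 × 0.8577 = 0.00297 kg/m³.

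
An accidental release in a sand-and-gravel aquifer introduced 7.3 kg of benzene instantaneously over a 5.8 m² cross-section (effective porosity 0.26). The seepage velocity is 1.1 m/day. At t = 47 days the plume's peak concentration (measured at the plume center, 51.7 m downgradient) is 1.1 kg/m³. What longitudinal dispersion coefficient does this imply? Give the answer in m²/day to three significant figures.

At the plume center C_max = M/(n_e·A·√(4πDt)), so D = M²/(4πt·(n_e·A·C_max)²).
n_e·A·C_max = 0.26 × 5.8 × 1.1 = 1.659 kg/m.
D = 7.3²/(4π × 47 × 1.659²) = 0.0328 m²/day.

0.0328 m²/day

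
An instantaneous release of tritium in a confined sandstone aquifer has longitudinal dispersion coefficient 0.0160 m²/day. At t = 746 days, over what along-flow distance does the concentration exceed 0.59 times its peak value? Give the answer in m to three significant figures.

10.0 m

The plume is Gaussian with σ = √(2Dt) = √(2 × 0.0160 × 746) = 4.886 m.
C/C_peak = exp(−Δx²/(2σ²)) = 0.59 ⇒ Δx = σ·√(−2 ln 0.59) = 4.886 × 1.027 = 5.018 m.
Width = 2Δx = 10.0 m.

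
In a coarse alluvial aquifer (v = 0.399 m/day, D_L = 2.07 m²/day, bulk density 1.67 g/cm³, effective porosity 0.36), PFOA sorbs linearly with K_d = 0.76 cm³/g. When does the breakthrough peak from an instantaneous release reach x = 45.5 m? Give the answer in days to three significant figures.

Retardation factor R = 1 + ρ_b·K_d/n = 1 + 1.67 × 0.76/0.36 = 4.526.
Sorption retards both mechanisms: v_R = v/R = 0.08816 m/day, D_R = D/R = 0.4574 m²/day.
Peak time from v_R²t² + 2D_R t − x² = 0: t = (√(D_R² + v_R²x²) − D_R)/v_R².
√(D_R² + v_R²x²) = √(0.4574² + 0.08816² × 45.5²) = 4.037; v_R² = 0.007772.
t = (4.037 − 0.4574)/0.007772 = 461 days.

461 days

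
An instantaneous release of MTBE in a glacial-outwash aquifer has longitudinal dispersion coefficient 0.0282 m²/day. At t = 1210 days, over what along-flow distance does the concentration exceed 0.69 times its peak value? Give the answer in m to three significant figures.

The plume is Gaussian with σ = √(2Dt) = √(2 × 0.0282 × 1210) = 8.261 m.
C/C_peak = exp(−Δx²/(2σ²)) = 0.69 ⇒ Δx = σ·√(−2 ln 0.69) = 8.261 × 0.8615 = 7.117 m.
Width = 2Δx = 14.2 m.

14.2 m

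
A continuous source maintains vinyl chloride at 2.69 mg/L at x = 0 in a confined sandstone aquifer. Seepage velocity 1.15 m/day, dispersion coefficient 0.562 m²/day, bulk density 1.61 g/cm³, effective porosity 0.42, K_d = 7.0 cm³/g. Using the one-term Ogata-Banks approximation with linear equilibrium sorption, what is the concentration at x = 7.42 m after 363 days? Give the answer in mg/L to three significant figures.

Retardation factor R = 1 + ρ_b·K_d/n = 1 + 1.61 × 7.0/0.42 = 27.83.
Sorption retards both mechanisms: v_R = v/R = 0.04132 m/day, D_R = D/R = 0.02019 m²/day.
v_R·t = 0.04132 × 363 = 14.99916 m; 2√(D_R t) = 5.414 m; argument = (7.42 − 14.99916)/5.414 = -1.400.
C = C₀ × ½·erfc(-1.400) = 2.69 × 0.9761 = 2.63 mg/L.

2.63 mg/L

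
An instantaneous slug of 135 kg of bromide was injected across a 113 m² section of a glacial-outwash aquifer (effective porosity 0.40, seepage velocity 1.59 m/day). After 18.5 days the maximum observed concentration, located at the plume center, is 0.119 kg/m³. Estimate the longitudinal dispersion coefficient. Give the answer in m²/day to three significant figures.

At the plume center C_max = M/(n_e·A·√(4πDt)), so D = M²/(4πt·(n_e·A·C_max)²).
n_e·A·C_max = 0.40 × 113 × 0.119 = 5.379 kg/m.
D = 135²/(4π × 18.5 × 5.379²) = 2.71 m²/day.

2.71 m²/day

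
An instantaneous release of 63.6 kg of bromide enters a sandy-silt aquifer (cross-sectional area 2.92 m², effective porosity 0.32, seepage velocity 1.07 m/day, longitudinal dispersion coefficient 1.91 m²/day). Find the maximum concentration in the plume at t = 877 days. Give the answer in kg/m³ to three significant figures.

The peak of an instantaneous 1D plume sits at x = vt; there the Gaussian factor is 1 and C_max = M/(n_e·A·√(4πDt)), where n_e·A is the pore area the mass is dissolved in.
√(4πDt) = √(4π × 1.91 × 877) = 145.1 m, so C_max = 63.6/(0.32 × 2.92 × 145.1) = 0.469 kg/m³.

0.469 kg/m³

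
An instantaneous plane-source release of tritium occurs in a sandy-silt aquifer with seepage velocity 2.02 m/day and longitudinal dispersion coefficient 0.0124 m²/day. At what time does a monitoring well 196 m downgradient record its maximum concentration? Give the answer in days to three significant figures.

97.0 days

For the 1D instantaneous-source solution, setting ∂C/∂t = 0 at fixed x gives v²t² + 2Dt − x² = 0, so t = (√(D² + v²x²) − D)/v².
√(D² + v²x²) = √(0.0124² + 2.02² × 196²) = 395.9; v² = 4.0804.
t = (395.9 − 0.0124)/4.0804 = 97.0 days (vs. the pure-advection estimate x/v = 97.0 d).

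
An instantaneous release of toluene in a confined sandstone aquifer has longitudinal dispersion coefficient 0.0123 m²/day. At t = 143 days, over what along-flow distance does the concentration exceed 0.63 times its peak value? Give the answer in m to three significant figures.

The plume is Gaussian with σ = √(2Dt) = √(2 × 0.0123 × 143) = 1.876 m.
C/C_peak = exp(−Δx²/(2σ²)) = 0.63 ⇒ Δx = σ·√(−2 ln 0.63) = 1.876 × 0.9613 = 1.803 m.
Width = 2Δx = 3.61 m.

3.61 m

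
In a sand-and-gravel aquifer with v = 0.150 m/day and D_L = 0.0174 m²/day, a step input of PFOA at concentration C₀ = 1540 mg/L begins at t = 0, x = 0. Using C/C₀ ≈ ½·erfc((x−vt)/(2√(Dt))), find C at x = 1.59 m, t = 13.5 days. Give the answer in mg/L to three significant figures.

1140 mg/L

For a continuous step input, C/C₀ ≈ ½·erfc((x−vt)/(2√(Dt))).
vt = 0.150 × 13.5 = 2.025 m and 2√(Dt) = 2√(0.0174 × 13.5) = 0.9693 m.
Argument (x−vt)/(2√(Dt)) = (1.59 − 2.025)/0.9693 = -0.4488; ½·erfc(-0.4488) = 0.7372.
C = 1540 × 0.7372 = 1140 mg/L.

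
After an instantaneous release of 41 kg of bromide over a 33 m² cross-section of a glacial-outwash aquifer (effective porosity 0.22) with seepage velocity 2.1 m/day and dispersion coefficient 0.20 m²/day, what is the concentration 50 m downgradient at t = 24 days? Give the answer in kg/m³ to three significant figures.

0.721 kg/m³

For an instantaneous plane source, C(x,t) = M/(n_e·A·√(4πDt)) · exp(−(x−vt)²/(4Dt)), with n_e·A the pore (flow) area.
Plume center vt = 2.1 × 24 = 50.4 m, so the well at 50 m is 0.4 m upgradient of the peak.
√(4πDt) = 7.767 m, giving peak height M/(n_e·A·√(4πDt)) = 41/(0.22 × 33 × 7.767) = 0.7271 kg/m³.
(x−vt)²/(4Dt) = (-0.4)²/(4 × 0.20 × 24) = 0.008333; exp(−0.008333) = 0.9917.
C = 0.7271 × 0.9917 = 0.721 kg/m³.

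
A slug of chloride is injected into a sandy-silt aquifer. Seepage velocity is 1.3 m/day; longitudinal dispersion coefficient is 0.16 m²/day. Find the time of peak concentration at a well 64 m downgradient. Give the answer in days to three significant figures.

For the 1D instantaneous-source solution, setting ∂C/∂t = 0 at fixed x gives v²t² + 2Dt − x² = 0, so t = (√(D² + v²x²) − D)/v².
√(D² + v²x²) = √(0.16² + 1.3² × 64²) = 83.20; v² = 1.69.
t = (83.20 − 0.16)/1.69 = 49.1 days (vs. the pure-advection estimate x/v = 49.2 d).

49.1 days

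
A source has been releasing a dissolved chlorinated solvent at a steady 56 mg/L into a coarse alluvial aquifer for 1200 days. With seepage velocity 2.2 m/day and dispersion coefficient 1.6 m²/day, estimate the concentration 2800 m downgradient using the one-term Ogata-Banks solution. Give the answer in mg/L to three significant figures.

For a continuous step input, C/C₀ ≈ ½·erfc((x−vt)/(2√(Dt))).
vt = 2.2 × 1200 = 2640 m and 2√(Dt) = 2√(1.6 × 1200) = 87.64 m.
Argument (x−vt)/(2√(Dt)) = (2800 − 2640)/87.64 = 1.826; ½·erfc(1.826) = 0.004906.
C = 56 × 0.004906 = 0.275 mg/L.

0.275 mg/L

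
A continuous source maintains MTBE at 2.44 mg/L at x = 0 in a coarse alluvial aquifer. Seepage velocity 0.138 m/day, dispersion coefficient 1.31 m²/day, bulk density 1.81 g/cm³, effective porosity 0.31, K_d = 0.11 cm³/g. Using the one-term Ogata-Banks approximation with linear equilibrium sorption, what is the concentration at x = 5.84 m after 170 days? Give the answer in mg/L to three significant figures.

Retardation factor R = 1 + ρ_b·K_d/n = 1 + 1.81 × 0.11/0.31 = 1.642.
Sorption retards both mechanisms: v_R = v/R = 0.08404 m/day, D_R = D/R = 0.7978 m²/day.
v_R·t = 0.08404 × 170 = 14.2868 m; 2√(D_R t) = 23.29 m; argument = (5.84 − 14.2868)/23.29 = -0.3627.
C = C₀ × ½·erfc(-0.3627) = 2.44 × 0.6960 = 1.70 mg/L.

1.70 mg/L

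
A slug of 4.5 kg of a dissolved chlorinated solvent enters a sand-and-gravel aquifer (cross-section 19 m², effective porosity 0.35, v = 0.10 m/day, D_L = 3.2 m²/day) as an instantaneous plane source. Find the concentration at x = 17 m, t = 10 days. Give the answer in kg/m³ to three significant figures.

For an instantaneous plane source, C(x,t) = M/(n_e·A·√(4πDt)) · exp(−(x−vt)²/(4Dt)), with n_e·A the pore (flow) area.
Plume center vt = 0.10 × 10 = 1 m, so the well at 17 m is 16 m downgradient of the peak.
√(4πDt) = 20.05 m, giving peak height M/(n_e·A·√(4πDt)) = 4.5/(0.35 × 19 × 20.05) = 0.03375 kg/m³.
(x−vt)²/(4Dt) = (16)²/(4 × 3.2 × 10) = 2.000; exp(−2.000) = 0.1353.
C = 0.03375 × 0.1353 = 0.00457 kg/m³.

0.00457 kg/m³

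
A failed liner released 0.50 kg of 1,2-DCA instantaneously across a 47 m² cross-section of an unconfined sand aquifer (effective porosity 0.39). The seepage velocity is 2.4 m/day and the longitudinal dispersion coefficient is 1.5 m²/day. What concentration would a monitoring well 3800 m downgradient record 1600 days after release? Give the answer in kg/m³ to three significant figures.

0.000133 kg/m³

For an instantaneous plane source, C(x,t) = M/(n_e·A·√(4πDt)) · exp(−(x−vt)²/(4Dt)), with n_e·A the pore (flow) area.
Plume center vt = 2.4 × 1600 = 3840 m, so the well at 3800 m is 40 m upgradient of the peak.
√(4πDt) = 173.7 m, giving peak height M/(n_e·A·√(4πDt)) = 0.50/(0.39 × 47 × 173.7) = 0.0001570 kg/m³.
(x−vt)²/(4Dt) = (-40)²/(4 × 1.5 × 1600) = 0.1667; exp(−0.1667) = 0.8465.
C = 0.0001570 × 0.8465 = 0.000133 kg/m³.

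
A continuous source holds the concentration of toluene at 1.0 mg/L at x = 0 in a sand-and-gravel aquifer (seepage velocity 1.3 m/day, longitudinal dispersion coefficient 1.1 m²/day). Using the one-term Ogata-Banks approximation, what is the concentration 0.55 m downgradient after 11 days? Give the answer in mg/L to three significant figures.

For a continuous step input, C/C₀ ≈ ½·erfc((x−vt)/(2√(Dt))).
vt = 1.3 × 11 = 14.3 m and 2√(Dt) = 2√(1.1 × 11) = 6.957 m.
Argument (x−vt)/(2√(Dt)) = (0.55 − 14.3)/6.957 = -1.976; ½·erfc(-1.976) = 0.9974.
C = 1.0 × 0.9974 = 0.997 mg/L.

0.997 mg/L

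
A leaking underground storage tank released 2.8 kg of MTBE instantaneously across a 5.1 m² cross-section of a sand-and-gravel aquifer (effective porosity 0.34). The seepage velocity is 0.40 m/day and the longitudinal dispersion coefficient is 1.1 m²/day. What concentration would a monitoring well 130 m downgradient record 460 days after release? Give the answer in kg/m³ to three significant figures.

For an instantaneous plane source, C(x,t) = M/(n_e·A·√(4πDt)) · exp(−(x−vt)²/(4Dt)), with n_e·A the pore (flow) area.
Plume center vt = 0.40 × 460 = 184 m, so the well at 130 m is 54 m upgradient of the peak.
√(4πDt) = 79.74 m, giving peak height M/(n_e·A·√(4πDt)) = 2.8/(0.34 × 5.1 × 79.74) = 0.02025 kg/m³.
(x−vt)²/(4Dt) = (-54)²/(4 × 1.1 × 460) = 1.441; exp(−1.441) = 0.2367.
C = 0.02025 × 0.2367 = 0.00479 kg/m³.

0.00479 kg/m³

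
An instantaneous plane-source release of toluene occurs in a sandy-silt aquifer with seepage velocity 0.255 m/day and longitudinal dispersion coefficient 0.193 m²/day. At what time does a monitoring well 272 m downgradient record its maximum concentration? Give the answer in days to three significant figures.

For the 1D instantaneous-source solution, setting ∂C/∂t = 0 at fixed x gives v²t² + 2Dt − x² = 0, so t = (√(D² + v²x²) − D)/v².
√(D² + v²x²) = √(0.193² + 0.255² × 272²) = 69.36; v² = 0.065025.
t = (69.36 − 0.193)/0.065025 = 1060 days (vs. the pure-advection estimate x/v = 1070 d).

1060 days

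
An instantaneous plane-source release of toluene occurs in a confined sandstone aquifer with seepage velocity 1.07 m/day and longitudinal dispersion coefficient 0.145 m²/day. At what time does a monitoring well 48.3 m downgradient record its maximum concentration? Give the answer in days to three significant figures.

45.0 days

For the 1D instantaneous-source solution, setting ∂C/∂t = 0 at fixed x gives v²t² + 2Dt − x² = 0, so t = (√(D² + v²x²) − D)/v².
√(D² + v²x²) = √(0.145² + 1.07² × 48.3²) = 51.68; v² = 1.1449.
t = (51.68 − 0.145)/1.1449 = 45.0 days (vs. the pure-advection estimate x/v = 45.1 d).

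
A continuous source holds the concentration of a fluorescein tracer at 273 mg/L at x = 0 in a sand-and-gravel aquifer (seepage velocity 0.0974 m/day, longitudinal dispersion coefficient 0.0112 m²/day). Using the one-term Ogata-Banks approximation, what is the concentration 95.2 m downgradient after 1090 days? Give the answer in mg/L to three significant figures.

269 mg/L

For a continuous step input, C/C₀ ≈ ½·erfc((x−vt)/(2√(Dt))).
vt = 0.0974 × 1090 = 106.166 m and 2√(Dt) = 2√(0.0112 × 1090) = 6.988 m.
Argument (x−vt)/(2√(Dt)) = (95.2 − 106.166)/6.988 = -1.569; ½·erfc(-1.569) = 0.9868.
C = 273 × 0.9868 = 269 mg/L.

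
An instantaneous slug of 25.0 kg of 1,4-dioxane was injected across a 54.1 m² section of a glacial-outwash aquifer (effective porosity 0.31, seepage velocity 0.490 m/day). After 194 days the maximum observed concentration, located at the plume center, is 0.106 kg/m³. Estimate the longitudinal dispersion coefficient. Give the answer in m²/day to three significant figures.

At the plume center C_max = M/(n_e·A·√(4πDt)), so D = M²/(4πt·(n_e·A·C_max)²).
n_e·A·C_max = 0.31 × 54.1 × 0.106 = 1.778 kg/m.
D = 25.0²/(4π × 194 × 1.778²) = 0.0811 m²/day.

0.0811 m²/day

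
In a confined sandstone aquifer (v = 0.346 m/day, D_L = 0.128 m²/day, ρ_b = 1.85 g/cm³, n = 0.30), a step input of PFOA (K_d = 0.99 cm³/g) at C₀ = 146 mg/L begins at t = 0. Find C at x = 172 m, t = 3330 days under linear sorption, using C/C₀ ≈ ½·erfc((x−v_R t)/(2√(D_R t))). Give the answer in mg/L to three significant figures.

27.0 mg/L

Retardation factor R = 1 + ρ_b·K_d/n = 1 + 1.85 × 0.99/0.30 = 7.105.
Sorption retards both mechanisms: v_R = v/R = 0.04870 m/day, D_R = D/R = 0.01802 m²/day.
v_R·t = 0.04870 × 3330 = 162.171 m; 2√(D_R t) = 15.49 m; argument = (172 − 162.171)/15.49 = 0.6345.
C = C₀ × ½·erfc(0.6345) = 146 × 0.1848 = 27.0 mg/L.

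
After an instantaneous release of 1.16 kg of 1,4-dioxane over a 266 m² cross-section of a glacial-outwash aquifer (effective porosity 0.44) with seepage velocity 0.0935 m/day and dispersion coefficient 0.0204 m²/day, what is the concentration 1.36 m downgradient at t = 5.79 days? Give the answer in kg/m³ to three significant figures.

0.00197 kg/m³

For an instantaneous plane source, C(x,t) = M/(n_e·A·√(4πDt)) · exp(−(x−vt)²/(4Dt)), with n_e·A the pore (flow) area.
Plume center vt = 0.0935 × 5.79 = 0.541365 m, so the well at 1.36 m is 0.818635 m downgradient of the peak.
√(4πDt) = 1.218 m, giving peak height M/(n_e·A·√(4πDt)) = 1.16/(0.44 × 266 × 1.218) = 0.008137 kg/m³.
(x−vt)²/(4Dt) = (0.818635)²/(4 × 0.0204 × 5.79) = 1.418; exp(−1.418) = 0.2422.
C = 0.008137 × 0.2422 = 0.00197 kg/m³.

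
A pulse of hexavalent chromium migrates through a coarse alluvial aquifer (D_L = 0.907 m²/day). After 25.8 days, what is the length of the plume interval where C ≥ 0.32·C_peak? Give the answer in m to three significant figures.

The plume is Gaussian with σ = √(2Dt) = √(2 × 0.907 × 25.8) = 6.841 m.
C/C_peak = exp(−Δx²/(2σ²)) = 0.32 ⇒ Δx = σ·√(−2 ln 0.32) = 6.841 × 1.510 = 10.33 m.
Width = 2Δx = 20.7 m.

20.7 m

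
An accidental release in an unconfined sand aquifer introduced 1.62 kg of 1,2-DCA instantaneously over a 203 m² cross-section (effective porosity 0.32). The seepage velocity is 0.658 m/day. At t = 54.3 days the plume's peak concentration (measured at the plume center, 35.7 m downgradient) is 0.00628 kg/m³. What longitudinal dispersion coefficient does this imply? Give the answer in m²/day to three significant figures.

0.0231 m²/day

At the plume center C_max = M/(n_e·A·√(4πDt)), so D = M²/(4πt·(n_e·A·C_max)²).
n_e·A·C_max = 0.32 × 203 × 0.00628 = 0.4079 kg/m.
D = 1.62²/(4π × 54.3 × 0.4079²) = 0.0231 m²/day.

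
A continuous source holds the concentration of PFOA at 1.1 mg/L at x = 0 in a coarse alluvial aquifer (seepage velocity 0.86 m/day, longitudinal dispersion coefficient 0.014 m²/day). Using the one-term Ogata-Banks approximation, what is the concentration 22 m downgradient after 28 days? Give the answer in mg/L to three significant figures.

1.09 mg/L

For a continuous step input, C/C₀ ≈ ½·erfc((x−vt)/(2√(Dt))).
vt = 0.86 × 28 = 24.08 m and 2√(Dt) = 2√(0.014 × 28) = 1.252 m.
Argument (x−vt)/(2√(Dt)) = (22 − 24.08)/1.252 = -1.661; ½·erfc(-1.661) = 0.9906.
C = 1.1 × 0.9906 = 1.09 mg/L.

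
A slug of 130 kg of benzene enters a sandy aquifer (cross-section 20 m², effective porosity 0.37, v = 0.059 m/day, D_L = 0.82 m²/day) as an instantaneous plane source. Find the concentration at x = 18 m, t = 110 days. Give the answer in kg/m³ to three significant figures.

0.361 kg/m³

For an instantaneous plane source, C(x,t) = M/(n_e·A·√(4πDt)) · exp(−(x−vt)²/(4Dt)), with n_e·A the pore (flow) area.
Plume center vt = 0.059 × 110 = 6.49 m, so the well at 18 m is 11.51 m downgradient of the peak.
√(4πDt) = 33.67 m, giving peak height M/(n_e·A·√(4πDt)) = 130/(0.37 × 20 × 33.67) = 0.5218 kg/m³.
(x−vt)²/(4Dt) = (11.51)²/(4 × 0.82 × 110) = 0.3672; exp(−0.3672) = 0.6927.
C = 0.5218 × 0.6927 = 0.361 kg/m³.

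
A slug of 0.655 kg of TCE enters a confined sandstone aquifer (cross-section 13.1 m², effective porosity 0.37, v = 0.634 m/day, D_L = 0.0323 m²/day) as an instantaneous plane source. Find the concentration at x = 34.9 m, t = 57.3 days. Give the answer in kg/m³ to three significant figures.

For an instantaneous plane source, C(x,t) = M/(n_e·A·√(4πDt)) · exp(−(x−vt)²/(4Dt)), with n_e·A the pore (flow) area.
Plume center vt = 0.634 × 57.3 = 36.3282 m, so the well at 34.9 m is 1.4282 m upgradient of the peak.
√(4πDt) = 4.823 m, giving peak height M/(n_e·A·√(4πDt)) = 0.655/(0.37 × 13.1 × 4.823) = 0.02802 kg/m³.
(x−vt)²/(4Dt) = (-1.4282)²/(4 × 0.0323 × 57.3) = 0.2755; exp(−0.2755) = 0.7592.
C = 0.02802 × 0.7592 = 0.0213 kg/m³.

0.0213 kg/m³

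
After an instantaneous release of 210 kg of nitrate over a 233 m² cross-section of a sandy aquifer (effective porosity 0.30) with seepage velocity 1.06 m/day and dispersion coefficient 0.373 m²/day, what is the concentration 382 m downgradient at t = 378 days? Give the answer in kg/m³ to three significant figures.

0.0384 kg/m³

For an instantaneous plane source, C(x,t) = M/(n_e·A·√(4πDt)) · exp(−(x−vt)²/(4Dt)), with n_e·A the pore (flow) area.
Plume center vt = 1.06 × 378 = 400.68 m, so the well at 382 m is 18.68 m upgradient of the peak.
√(4πDt) = 42.09 m, giving peak height M/(n_e·A·√(4πDt)) = 210/(0.30 × 233 × 42.09) = 0.07138 kg/m³.
(x−vt)²/(4Dt) = (-18.68)²/(4 × 0.373 × 378) = 0.6187; exp(−0.6187) = 0.5386.
C = 0.07138 × 0.5386 = 0.0384 kg/m³.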